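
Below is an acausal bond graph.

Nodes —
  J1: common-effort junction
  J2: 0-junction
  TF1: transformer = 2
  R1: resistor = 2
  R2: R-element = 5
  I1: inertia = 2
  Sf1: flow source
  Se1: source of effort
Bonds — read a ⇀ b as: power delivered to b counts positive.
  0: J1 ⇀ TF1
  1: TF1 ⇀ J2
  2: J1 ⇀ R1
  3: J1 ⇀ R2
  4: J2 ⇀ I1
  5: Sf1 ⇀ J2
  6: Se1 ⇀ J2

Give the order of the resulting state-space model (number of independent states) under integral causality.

1  (I1 all integral)

β5 stroke at Sf1  (Sf1: flow source, stroke at near end)
β6 stroke at J2  (Se1 fixes effort; stroke away)
β1 stroke at TF1  (0-jn J2 has e-setter on 6)
β4 stroke at I1  (common-e at J2 fixed by 6)
β0 stroke at J1  (TF1 one-in-one-out from 1)
β2 stroke at R1  (J1 effort already set via bond 0)
β3 stroke at R2  (J1 effort already set via bond 0)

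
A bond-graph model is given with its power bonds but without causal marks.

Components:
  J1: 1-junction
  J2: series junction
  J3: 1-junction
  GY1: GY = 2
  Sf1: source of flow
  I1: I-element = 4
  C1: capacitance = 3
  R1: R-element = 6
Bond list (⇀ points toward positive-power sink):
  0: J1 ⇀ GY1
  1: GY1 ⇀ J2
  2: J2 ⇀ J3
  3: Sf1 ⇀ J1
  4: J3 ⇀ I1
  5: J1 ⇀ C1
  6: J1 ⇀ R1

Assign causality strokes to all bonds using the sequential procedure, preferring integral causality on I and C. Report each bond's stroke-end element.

bond 0 →J1
bond 1 →J2
bond 2 →J3
bond 3 →Sf1
bond 4 →I1
bond 5 →J1
bond 6 →J1

b3 stroke at Sf1  (Sf1 fixes flow; stroke at Sf1)
b0 stroke at J1  (1-jn J1 has f-setter on 3)
b5 stroke at J1  (J1: bond 3 brought flow, rest push out)
b6 stroke at J1  (1-jn J1 has f-setter on 3)
b1 stroke at J2  (GY1 both-in/both-out from 0)
b2 stroke at J3  (J2 needs exactly one f-in)
b4 stroke at I1  (J3 needs exactly one f-in)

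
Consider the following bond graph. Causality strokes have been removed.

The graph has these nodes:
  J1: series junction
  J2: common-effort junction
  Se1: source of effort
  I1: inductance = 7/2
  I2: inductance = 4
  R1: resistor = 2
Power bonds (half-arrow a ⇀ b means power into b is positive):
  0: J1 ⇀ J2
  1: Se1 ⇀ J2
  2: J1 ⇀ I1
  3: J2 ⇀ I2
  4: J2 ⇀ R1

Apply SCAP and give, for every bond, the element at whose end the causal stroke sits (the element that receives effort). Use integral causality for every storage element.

#1 →J2  (Se1 fixes effort; stroke away)
#0 →J1  (common-e at J2 fixed by 1)
#3 →I2  (J2: bond 1 brought effort, rest push out)
#4 →R1  (common-e at J2 fixed by 1)
#2 →I1  (closing 1-jn rule on J1)

bond 0 |J1
bond 1 |J2
bond 2 |I1
bond 3 |I2
bond 4 |R1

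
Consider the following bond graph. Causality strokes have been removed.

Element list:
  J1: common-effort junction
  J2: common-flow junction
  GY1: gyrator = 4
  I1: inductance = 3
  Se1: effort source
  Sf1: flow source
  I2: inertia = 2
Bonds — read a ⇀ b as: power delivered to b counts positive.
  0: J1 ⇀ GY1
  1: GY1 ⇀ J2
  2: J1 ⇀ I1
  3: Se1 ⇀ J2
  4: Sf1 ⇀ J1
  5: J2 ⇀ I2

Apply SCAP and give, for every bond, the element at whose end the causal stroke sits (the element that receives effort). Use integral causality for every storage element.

β3 stroke→J2  (Se1 fixes effort; stroke away)
β4 stroke→Sf1  (source Sf1 imposes f)
β2 stroke→I1  (I1: I, integral causality)
β0 stroke→J1  (J1: last free bond brings effort in)
β1 stroke→J2  (GY1: gyrator matches bond 0)
β5 stroke→I2  (J2 needs exactly one f-in)

bond 0 stroke→J1
bond 1 stroke→J2
bond 2 stroke→I1
bond 3 stroke→J2
bond 4 stroke→Sf1
bond 5 stroke→I2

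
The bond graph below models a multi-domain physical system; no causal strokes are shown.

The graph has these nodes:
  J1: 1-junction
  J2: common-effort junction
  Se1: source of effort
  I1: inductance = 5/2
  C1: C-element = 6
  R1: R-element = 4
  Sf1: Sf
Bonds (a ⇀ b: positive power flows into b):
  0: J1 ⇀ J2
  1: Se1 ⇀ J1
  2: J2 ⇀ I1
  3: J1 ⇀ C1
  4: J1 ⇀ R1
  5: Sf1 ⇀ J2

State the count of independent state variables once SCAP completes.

2  (C1, I1 all integral)

b1 |J1  (Se1 fixes effort; stroke away)
b5 |Sf1  (Sf1: flow source, stroke at near end)
b2 |I1  (I1 integral (f out))
b0 |J2  (only one effort-in slot at J2)
b3 |J1  (J1 flow already set via bond 0)
b4 |J1  (J1: bond 0 brought flow, rest push out)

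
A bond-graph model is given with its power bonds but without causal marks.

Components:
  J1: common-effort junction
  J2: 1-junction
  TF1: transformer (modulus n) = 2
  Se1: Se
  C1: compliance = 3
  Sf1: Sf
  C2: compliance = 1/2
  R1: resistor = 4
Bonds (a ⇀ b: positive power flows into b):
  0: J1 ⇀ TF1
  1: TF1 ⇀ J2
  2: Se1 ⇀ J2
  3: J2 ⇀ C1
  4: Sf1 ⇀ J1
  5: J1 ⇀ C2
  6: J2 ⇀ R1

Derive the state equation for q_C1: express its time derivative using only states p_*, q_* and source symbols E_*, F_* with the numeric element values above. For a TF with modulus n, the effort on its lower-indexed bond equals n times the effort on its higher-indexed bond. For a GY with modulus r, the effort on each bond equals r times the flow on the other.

#2 |J2  (Se1 (Se) sets effort on bond)
#4 |Sf1  (source Sf1 imposes f)
#3 |J2  (prefer integral on C1)
#5 |J1  (C2 outputs effort q/C2)
#0 |TF1  (0-jn J1 has e-setter on 5)
#1 |J2  (through TF1, causality passes straight; one stroke at TF1)
#6 |R1  (only one flow-in slot at J2)

dq_C1/dt = E_Se1/4 - q_C1/12 + q_C2/4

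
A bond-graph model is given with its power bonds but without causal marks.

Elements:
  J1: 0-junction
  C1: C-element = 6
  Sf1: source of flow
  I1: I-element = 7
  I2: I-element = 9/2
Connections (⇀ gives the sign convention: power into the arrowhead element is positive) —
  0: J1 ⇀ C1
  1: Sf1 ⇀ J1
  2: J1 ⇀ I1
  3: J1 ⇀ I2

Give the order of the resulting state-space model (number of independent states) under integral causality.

3  (C1, I1, I2 all integral)

β1 stroke→Sf1  (Sf1 (Sf) sets flow on bond)
β0 stroke→J1  (C1 outputs effort q/C1)
β2 stroke→I1  (0-jn J1 has e-setter on 0)
β3 stroke→I2  (J1 effort already set via bond 0)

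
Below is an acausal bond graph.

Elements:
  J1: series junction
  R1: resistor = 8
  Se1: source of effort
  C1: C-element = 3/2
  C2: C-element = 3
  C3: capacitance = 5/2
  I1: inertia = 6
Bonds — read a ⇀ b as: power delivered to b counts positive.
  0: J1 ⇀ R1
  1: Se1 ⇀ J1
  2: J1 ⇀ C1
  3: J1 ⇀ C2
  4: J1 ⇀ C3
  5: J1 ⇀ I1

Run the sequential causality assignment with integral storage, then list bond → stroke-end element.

β0 |J1
β1 |J1
β2 |J1
β3 |J1
β4 |J1
β5 |I1

bond 1 stroke at J1  (Se1: effort source, stroke at far end)
bond 2 stroke at J1  (C1 integral (e out))
bond 3 stroke at J1  (C2: C, integral causality)
bond 4 stroke at J1  (C3: C, integral causality)
bond 5 stroke at I1  (I1 integral (f out))
bond 0 stroke at J1  (J1 flow already set via bond 5)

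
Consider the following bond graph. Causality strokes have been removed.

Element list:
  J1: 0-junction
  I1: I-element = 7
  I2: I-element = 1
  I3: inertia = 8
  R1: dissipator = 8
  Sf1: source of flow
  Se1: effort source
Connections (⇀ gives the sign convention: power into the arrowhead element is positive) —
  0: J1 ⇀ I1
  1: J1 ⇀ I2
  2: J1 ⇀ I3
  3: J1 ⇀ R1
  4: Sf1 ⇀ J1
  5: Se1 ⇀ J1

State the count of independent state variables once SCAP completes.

b4 |Sf1  (Sf1 (Sf) sets flow on bond)
b5 |J1  (Se1 fixes effort; stroke away)
b0 |I1  (J1 effort already set via bond 5)
b1 |I2  (J1: bond 5 brought effort, rest push out)
b2 |I3  (J1 effort already set via bond 5)
b3 |R1  (J1: bond 5 brought effort, rest push out)

3  (I1, I2, I3 all integral)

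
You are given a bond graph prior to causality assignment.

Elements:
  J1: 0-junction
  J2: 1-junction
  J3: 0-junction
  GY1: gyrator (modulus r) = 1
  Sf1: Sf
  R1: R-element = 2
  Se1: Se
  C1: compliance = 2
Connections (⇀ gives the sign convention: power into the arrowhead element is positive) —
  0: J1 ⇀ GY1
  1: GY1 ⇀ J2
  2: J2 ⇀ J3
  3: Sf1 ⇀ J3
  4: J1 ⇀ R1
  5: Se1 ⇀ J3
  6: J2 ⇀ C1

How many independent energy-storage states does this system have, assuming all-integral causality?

#3 stroke→Sf1  (Sf1: flow source, stroke at near end)
#5 stroke→J3  (Se1 (Se) sets effort on bond)
#2 stroke→J2  (common-e at J3 fixed by 5)
#6 stroke→J2  (prefer integral on C1)
#1 stroke→GY1  (J2: last free bond brings flow in)
#0 stroke→GY1  (through GY1, causality inverts; strokes same side of GY1)
#4 stroke→J1  (only one effort-in slot at J1)

1  (C1 all integral)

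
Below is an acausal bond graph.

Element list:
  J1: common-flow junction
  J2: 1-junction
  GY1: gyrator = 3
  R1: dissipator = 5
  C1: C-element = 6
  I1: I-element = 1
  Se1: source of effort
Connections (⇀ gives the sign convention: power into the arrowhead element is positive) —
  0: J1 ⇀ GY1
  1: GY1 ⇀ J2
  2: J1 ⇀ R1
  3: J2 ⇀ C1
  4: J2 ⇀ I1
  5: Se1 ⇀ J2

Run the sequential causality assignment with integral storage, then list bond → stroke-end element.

β0 stroke at J1
β1 stroke at J2
β2 stroke at R1
β3 stroke at J2
β4 stroke at I1
β5 stroke at J2

bond 5 stroke→J2  (Se1 (Se) sets effort on bond)
bond 3 stroke→J2  (C1: C, integral causality)
bond 4 stroke→I1  (prefer integral on I1)
bond 1 stroke→J2  (1-jn J2 has f-setter on 4)
bond 0 stroke→J1  (GY1: gyrator matches bond 1)
bond 2 stroke→R1  (J1 needs exactly one f-in)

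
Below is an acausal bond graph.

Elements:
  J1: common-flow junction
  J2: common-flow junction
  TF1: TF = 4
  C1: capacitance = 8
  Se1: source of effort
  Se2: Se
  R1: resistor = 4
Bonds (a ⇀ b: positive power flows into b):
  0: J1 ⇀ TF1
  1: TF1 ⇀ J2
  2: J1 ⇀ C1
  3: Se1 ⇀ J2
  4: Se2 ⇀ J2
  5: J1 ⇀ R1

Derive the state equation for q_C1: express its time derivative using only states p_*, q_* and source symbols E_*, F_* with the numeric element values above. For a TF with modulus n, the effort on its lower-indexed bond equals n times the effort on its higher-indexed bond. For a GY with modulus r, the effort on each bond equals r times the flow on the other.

dq_C1/dt = E_Se1 + E_Se2 - q_C1/32

bond 3 stroke at J2  (Se1 (Se) sets effort on bond)
bond 4 stroke at J2  (Se2 (Se) sets effort on bond)
bond 1 stroke at TF1  (closing 1-jn rule on J2)
bond 0 stroke at J1  (TF1 one-in-one-out from 1)
bond 2 stroke at J1  (C1 outputs effort q/C1)
bond 5 stroke at R1  (J1: last free bond brings flow in)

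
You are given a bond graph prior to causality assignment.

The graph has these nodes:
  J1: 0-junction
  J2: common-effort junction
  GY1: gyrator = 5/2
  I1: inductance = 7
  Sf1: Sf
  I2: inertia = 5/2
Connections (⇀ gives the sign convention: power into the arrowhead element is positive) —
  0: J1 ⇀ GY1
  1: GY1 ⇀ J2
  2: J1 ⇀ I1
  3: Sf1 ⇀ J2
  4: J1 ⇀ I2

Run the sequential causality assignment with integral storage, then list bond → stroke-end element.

#0 →J1
#1 →J2
#2 →I1
#3 →Sf1
#4 →I2

bond 3 stroke→Sf1  (Sf1 fixes flow; stroke at Sf1)
bond 1 stroke→J2  (only one effort-in slot at J2)
bond 0 stroke→J1  (through GY1, causality inverts; strokes same side of GY1)
bond 2 stroke→I1  (J1: bond 0 brought effort, rest push out)
bond 4 stroke→I2  (common-e at J1 fixed by 0)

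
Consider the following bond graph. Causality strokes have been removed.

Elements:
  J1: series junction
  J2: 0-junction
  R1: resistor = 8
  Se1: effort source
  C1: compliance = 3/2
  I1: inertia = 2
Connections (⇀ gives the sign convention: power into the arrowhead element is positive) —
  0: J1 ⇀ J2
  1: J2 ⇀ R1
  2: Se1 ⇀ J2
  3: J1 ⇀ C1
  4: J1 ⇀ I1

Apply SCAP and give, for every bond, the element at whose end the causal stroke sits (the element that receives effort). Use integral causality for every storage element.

b0 stroke at J1
b1 stroke at R1
b2 stroke at J2
b3 stroke at J1
b4 stroke at I1

β2 stroke→J2  (Se1: effort source, stroke at far end)
β0 stroke→J1  (J2 effort already set via bond 2)
β1 stroke→R1  (J2: bond 2 brought effort, rest push out)
β3 stroke→J1  (C1 integral (e out))
β4 stroke→I1  (J1 needs exactly one f-in)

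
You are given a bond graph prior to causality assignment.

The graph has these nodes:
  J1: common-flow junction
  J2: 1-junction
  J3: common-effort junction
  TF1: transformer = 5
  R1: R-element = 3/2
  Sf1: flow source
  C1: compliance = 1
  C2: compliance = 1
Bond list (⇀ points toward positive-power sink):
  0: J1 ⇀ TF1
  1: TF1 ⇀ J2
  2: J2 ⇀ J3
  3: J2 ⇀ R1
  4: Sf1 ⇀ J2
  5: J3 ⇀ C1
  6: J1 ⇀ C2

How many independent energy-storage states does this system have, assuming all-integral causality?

bond 4 |Sf1  (source Sf1 imposes f)
bond 1 |J2  (common-f at J2 fixed by 4)
bond 2 |J2  (J2: bond 4 brought flow, rest push out)
bond 3 |J2  (J2: bond 4 brought flow, rest push out)
bond 5 |J3  (J3 needs exactly one e-in)
bond 0 |TF1  (through TF1, causality passes straight; one stroke at TF1)
bond 6 |J1  (common-f at J1 fixed by 0)

2  (C1, C2 all integral)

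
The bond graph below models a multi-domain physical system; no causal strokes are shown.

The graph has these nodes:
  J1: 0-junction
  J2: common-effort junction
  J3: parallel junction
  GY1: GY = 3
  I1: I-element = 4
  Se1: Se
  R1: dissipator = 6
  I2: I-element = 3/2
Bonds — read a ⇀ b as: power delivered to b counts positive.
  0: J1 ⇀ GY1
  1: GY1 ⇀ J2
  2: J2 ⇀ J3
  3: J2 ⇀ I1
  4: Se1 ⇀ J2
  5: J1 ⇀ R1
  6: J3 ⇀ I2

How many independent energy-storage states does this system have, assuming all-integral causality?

2  (I1, I2 all integral)

#4 |J2  (source Se1 imposes e)
#1 |GY1  (J2: bond 4 brought effort, rest push out)
#2 |J3  (J2 effort already set via bond 4)
#3 |I1  (J2 effort already set via bond 4)
#6 |I2  (common-e at J3 fixed by 2)
#0 |GY1  (GY GY1: same side as bond 1)
#5 |J1  (closing 0-jn rule on J1)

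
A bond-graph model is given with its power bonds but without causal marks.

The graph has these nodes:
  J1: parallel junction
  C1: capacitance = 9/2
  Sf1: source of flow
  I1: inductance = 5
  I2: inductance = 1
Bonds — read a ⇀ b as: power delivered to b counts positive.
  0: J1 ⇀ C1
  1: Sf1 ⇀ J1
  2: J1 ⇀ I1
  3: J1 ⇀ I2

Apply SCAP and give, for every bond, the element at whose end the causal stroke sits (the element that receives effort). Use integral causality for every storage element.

bond 1 →Sf1  (Sf1 fixes flow; stroke at Sf1)
bond 0 →J1  (C1: C, integral causality)
bond 2 →I1  (J1 effort already set via bond 0)
bond 3 →I2  (J1: bond 0 brought effort, rest push out)

bond 0 stroke at J1
bond 1 stroke at Sf1
bond 2 stroke at I1
bond 3 stroke at I2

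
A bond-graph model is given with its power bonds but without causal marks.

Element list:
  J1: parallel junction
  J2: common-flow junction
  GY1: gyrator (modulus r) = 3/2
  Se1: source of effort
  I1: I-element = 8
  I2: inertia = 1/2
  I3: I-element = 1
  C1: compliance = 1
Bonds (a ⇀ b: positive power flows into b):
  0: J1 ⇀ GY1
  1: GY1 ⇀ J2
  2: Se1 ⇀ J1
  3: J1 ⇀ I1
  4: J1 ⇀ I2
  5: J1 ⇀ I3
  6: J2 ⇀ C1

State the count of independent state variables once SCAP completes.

β2 →J1  (Se1: effort source, stroke at far end)
β0 →GY1  (J1 effort already set via bond 2)
β3 →I1  (J1 effort already set via bond 2)
β4 →I2  (J1: bond 2 brought effort, rest push out)
β5 →I3  (J1: bond 2 brought effort, rest push out)
β1 →GY1  (through GY1, causality inverts; strokes same side of GY1)
β6 →J2  (common-f at J2 fixed by 1)

4  (C1, I1, I2, I3 all integral)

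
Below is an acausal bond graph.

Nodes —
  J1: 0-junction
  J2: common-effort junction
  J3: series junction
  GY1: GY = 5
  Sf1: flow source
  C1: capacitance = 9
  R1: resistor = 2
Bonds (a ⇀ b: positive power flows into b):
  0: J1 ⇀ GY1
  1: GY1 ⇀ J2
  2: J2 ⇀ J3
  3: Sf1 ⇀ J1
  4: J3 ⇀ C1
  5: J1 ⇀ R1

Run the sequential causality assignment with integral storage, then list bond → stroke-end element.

b0 stroke at GY1
b1 stroke at GY1
b2 stroke at J2
b3 stroke at Sf1
b4 stroke at J3
b5 stroke at J1

#3 →Sf1  (Sf1 (Sf) sets flow on bond)
#4 →J3  (C1 integral (e out))
#2 →J2  (only one flow-in slot at J3)
#1 →GY1  (J2 effort already set via bond 2)
#0 →GY1  (GY1 both-in/both-out from 1)
#5 →J1  (J1: last free bond brings effort in)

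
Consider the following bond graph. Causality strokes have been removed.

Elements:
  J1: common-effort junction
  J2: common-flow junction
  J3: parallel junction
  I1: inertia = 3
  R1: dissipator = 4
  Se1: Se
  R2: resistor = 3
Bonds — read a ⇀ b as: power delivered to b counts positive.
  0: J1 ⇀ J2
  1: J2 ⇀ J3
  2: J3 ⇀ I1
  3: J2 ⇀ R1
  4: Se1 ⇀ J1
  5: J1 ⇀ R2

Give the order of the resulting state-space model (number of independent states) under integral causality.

1  (I1 all integral)

#4 |J1  (source Se1 imposes e)
#0 |J2  (J1: bond 4 brought effort, rest push out)
#5 |R2  (J1 effort already set via bond 4)
#2 |I1  (I1: I, integral causality)
#1 |J3  (J3: last free bond brings effort in)
#3 |J2  (1-jn J2 has f-setter on 1)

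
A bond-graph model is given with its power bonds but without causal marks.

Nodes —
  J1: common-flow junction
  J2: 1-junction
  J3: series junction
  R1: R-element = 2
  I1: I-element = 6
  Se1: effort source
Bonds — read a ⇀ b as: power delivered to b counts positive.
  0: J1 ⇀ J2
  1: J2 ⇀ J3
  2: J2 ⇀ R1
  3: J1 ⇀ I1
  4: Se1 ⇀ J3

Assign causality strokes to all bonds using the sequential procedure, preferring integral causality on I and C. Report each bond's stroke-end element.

bond 4 →J3  (Se1 (Se) sets effort on bond)
bond 1 →J2  (only one flow-in slot at J3)
bond 3 →I1  (I1 integral (f out))
bond 0 →J1  (1-jn J1 has f-setter on 3)
bond 2 →J2  (J2 flow already set via bond 0)

#0 stroke→J1
#1 stroke→J2
#2 stroke→J2
#3 stroke→I1
#4 stroke→J3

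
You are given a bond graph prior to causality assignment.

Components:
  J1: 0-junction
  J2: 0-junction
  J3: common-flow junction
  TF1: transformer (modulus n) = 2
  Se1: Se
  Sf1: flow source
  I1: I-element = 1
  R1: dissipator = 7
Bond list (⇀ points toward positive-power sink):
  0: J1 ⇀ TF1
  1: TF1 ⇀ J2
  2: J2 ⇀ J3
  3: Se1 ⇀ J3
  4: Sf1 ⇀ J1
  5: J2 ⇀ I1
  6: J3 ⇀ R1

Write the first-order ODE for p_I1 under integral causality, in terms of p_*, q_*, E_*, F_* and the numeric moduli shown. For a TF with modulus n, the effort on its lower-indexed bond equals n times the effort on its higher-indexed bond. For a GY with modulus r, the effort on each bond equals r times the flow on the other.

bond 3 |J3  (Se1 fixes effort; stroke away)
bond 4 |Sf1  (Sf1 (Sf) sets flow on bond)
bond 0 |J1  (only one effort-in slot at J1)
bond 1 |TF1  (TF1: transformer flips bond 0)
bond 5 |I1  (prefer integral on I1)
bond 2 |J2  (J2: last free bond brings effort in)
bond 6 |J3  (J3 flow already set via bond 2)

dp_I1/dt = -E_Se1 + 14*F_Sf1 - 7*p_I1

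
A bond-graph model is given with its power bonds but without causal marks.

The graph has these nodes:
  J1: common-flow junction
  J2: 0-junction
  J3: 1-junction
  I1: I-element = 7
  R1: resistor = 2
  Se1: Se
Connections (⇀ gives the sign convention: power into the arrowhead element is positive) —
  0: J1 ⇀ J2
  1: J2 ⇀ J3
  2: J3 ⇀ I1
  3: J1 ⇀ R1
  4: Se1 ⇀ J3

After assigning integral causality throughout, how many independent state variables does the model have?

1  (I1 all integral)

bond 4 |J3  (Se1 fixes effort; stroke away)
bond 2 |I1  (I1: I, integral causality)
bond 1 |J3  (J3 flow already set via bond 2)
bond 0 |J2  (only one effort-in slot at J2)
bond 3 |J1  (J1: bond 0 brought flow, rest push out)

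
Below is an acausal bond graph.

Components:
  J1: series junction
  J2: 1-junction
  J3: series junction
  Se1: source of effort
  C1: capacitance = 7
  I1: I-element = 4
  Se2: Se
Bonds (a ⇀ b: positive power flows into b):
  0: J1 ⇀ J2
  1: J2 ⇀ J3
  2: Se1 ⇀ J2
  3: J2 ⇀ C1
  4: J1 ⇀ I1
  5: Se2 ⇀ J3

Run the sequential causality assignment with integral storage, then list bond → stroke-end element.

#0 →J1
#1 →J2
#2 →J2
#3 →J2
#4 →I1
#5 →J3

b2 stroke→J2  (Se1: effort source, stroke at far end)
b5 stroke→J3  (Se2: effort source, stroke at far end)
b1 stroke→J2  (J3 needs exactly one f-in)
b3 stroke→J2  (prefer integral on C1)
b0 stroke→J1  (only one flow-in slot at J2)
b4 stroke→I1  (closing 1-jn rule on J1)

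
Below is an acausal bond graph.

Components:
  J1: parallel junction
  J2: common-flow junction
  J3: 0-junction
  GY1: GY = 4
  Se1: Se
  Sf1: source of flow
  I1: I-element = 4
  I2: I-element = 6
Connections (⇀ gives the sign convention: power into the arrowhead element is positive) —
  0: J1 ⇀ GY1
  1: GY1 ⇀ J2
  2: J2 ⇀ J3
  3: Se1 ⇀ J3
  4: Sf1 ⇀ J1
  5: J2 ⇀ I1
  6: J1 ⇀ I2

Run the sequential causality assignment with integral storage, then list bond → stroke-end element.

b3 |J3  (Se1 fixes effort; stroke away)
b4 |Sf1  (source Sf1 imposes f)
b2 |J2  (J3 effort already set via bond 3)
b5 |I1  (I1: I, integral causality)
b1 |J2  (J2: bond 5 brought flow, rest push out)
b0 |J1  (through GY1, causality inverts; strokes same side of GY1)
b6 |I2  (0-jn J1 has e-setter on 0)

#0 |J1
#1 |J2
#2 |J2
#3 |J3
#4 |Sf1
#5 |I1
#6 |I2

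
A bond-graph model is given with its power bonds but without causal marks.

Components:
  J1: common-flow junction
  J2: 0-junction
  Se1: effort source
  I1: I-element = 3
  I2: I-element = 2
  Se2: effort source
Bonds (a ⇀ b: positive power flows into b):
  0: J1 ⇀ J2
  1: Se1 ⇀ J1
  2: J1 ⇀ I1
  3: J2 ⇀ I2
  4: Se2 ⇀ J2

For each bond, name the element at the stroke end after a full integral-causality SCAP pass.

b1 stroke→J1  (Se1 (Se) sets effort on bond)
b4 stroke→J2  (Se2: effort source, stroke at far end)
b0 stroke→J1  (J2: bond 4 brought effort, rest push out)
b3 stroke→I2  (J2: bond 4 brought effort, rest push out)
b2 stroke→I1  (J1: last free bond brings flow in)

β0 stroke→J1
β1 stroke→J1
β2 stroke→I1
β3 stroke→I2
β4 stroke→J2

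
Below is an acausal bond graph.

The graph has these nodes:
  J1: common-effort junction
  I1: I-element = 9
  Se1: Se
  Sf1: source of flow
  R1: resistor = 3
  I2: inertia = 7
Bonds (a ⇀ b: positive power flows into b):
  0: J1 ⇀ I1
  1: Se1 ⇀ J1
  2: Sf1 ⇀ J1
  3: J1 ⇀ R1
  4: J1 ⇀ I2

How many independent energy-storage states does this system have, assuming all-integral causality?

bond 1 →J1  (Se1 fixes effort; stroke away)
bond 2 →Sf1  (Sf1 fixes flow; stroke at Sf1)
bond 0 →I1  (0-jn J1 has e-setter on 1)
bond 3 →R1  (0-jn J1 has e-setter on 1)
bond 4 →I2  (J1: bond 1 brought effort, rest push out)

2  (I1, I2 all integral)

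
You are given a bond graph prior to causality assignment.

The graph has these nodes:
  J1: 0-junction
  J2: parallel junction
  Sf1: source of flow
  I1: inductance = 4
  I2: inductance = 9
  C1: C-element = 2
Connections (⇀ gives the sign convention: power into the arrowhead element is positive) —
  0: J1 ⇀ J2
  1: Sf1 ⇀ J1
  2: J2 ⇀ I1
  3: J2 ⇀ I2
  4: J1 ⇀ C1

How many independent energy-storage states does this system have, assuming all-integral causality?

#1 stroke at Sf1  (Sf1 fixes flow; stroke at Sf1)
#2 stroke at I1  (I1: I, integral causality)
#3 stroke at I2  (I2: I, integral causality)
#0 stroke at J2  (J2 needs exactly one e-in)
#4 stroke at J1  (only one effort-in slot at J1)

3  (C1, I1, I2 all integral)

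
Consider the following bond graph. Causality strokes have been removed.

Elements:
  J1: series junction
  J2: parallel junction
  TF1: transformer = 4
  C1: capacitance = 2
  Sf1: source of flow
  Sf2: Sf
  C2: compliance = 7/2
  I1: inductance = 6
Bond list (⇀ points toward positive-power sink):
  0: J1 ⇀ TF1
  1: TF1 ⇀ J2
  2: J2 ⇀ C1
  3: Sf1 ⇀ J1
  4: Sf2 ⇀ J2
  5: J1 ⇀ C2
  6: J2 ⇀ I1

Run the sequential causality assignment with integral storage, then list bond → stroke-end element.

bond 0 stroke at J1
bond 1 stroke at TF1
bond 2 stroke at J2
bond 3 stroke at Sf1
bond 4 stroke at Sf2
bond 5 stroke at J1
bond 6 stroke at I1

bond 3 stroke at Sf1  (Sf1 fixes flow; stroke at Sf1)
bond 4 stroke at Sf2  (Sf2 (Sf) sets flow on bond)
bond 0 stroke at J1  (1-jn J1 has f-setter on 3)
bond 5 stroke at J1  (common-f at J1 fixed by 3)
bond 1 stroke at TF1  (TF TF1: opposite of bond 0)
bond 2 stroke at J2  (prefer integral on C1)
bond 6 stroke at I1  (0-jn J2 has e-setter on 2)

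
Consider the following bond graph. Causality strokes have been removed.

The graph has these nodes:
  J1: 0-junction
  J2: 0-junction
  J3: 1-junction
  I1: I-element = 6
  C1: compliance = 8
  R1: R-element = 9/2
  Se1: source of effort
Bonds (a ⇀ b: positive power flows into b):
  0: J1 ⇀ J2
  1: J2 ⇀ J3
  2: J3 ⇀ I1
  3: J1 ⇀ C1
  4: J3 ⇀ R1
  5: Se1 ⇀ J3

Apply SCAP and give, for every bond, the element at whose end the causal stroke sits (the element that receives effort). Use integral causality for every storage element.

β5 |J3  (Se1 (Se) sets effort on bond)
β2 |I1  (I1: I, integral causality)
β1 |J3  (1-jn J3 has f-setter on 2)
β4 |J3  (J3: bond 2 brought flow, rest push out)
β0 |J2  (J2 needs exactly one e-in)
β3 |J1  (only one effort-in slot at J1)

β0 |J2
β1 |J3
β2 |I1
β3 |J1
β4 |J3
β5 |J3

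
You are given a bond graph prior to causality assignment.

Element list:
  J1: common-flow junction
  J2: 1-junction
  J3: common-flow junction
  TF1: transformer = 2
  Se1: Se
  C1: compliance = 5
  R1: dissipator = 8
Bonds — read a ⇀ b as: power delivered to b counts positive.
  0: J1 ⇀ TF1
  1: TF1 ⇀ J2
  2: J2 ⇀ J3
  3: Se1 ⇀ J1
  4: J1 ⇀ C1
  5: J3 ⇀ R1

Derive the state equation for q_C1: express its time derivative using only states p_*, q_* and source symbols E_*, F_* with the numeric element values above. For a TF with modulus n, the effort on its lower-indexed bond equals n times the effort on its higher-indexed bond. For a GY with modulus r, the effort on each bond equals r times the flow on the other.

dq_C1/dt = E_Se1/32 - q_C1/160

bond 3 |J1  (source Se1 imposes e)
bond 4 |J1  (C1: C, integral causality)
bond 0 |TF1  (closing 1-jn rule on J1)
bond 1 |J2  (through TF1, causality passes straight; one stroke at TF1)
bond 2 |J3  (J2 needs exactly one f-in)
bond 5 |R1  (J3 needs exactly one f-in)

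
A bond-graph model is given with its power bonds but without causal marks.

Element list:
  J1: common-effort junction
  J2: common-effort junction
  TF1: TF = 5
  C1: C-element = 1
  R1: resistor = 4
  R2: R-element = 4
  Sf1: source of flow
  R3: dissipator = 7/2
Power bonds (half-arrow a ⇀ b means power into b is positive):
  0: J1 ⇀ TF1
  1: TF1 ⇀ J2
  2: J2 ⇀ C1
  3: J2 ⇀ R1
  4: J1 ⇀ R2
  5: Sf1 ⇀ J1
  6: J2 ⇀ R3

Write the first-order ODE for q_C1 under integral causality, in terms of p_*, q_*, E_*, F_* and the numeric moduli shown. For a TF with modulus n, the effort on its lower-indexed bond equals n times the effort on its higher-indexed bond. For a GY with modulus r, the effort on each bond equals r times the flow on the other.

β5 stroke→Sf1  (source Sf1 imposes f)
β2 stroke→J2  (C1 integral (e out))
β1 stroke→TF1  (J2: bond 2 brought effort, rest push out)
β3 stroke→R1  (common-e at J2 fixed by 2)
β6 stroke→R3  (common-e at J2 fixed by 2)
β0 stroke→J1  (TF1: transformer flips bond 1)
β4 stroke→R2  (J1 effort already set via bond 0)

dq_C1/dt = 5*F_Sf1 - 95*q_C1/14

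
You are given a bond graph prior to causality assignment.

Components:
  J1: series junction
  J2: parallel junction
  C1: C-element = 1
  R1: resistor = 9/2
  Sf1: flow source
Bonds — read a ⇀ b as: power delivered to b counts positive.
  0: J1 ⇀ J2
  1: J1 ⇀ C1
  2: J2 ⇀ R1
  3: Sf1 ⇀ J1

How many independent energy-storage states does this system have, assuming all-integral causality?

b3 stroke at Sf1  (source Sf1 imposes f)
b0 stroke at J1  (1-jn J1 has f-setter on 3)
b1 stroke at J1  (1-jn J1 has f-setter on 3)
b2 stroke at J2  (J2: last free bond brings effort in)

1  (C1 all integral)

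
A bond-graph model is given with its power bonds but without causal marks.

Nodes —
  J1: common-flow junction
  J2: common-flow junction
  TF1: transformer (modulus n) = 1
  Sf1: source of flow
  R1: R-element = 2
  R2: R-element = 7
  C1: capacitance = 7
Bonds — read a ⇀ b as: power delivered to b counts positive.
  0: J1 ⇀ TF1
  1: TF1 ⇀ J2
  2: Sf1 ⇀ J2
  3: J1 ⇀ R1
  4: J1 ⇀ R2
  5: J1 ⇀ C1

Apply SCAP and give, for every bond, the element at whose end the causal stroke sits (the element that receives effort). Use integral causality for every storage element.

bond 2 stroke→Sf1  (source Sf1 imposes f)
bond 1 stroke→J2  (J2: bond 2 brought flow, rest push out)
bond 0 stroke→TF1  (through TF1, causality passes straight; one stroke at TF1)
bond 3 stroke→J1  (J1 flow already set via bond 0)
bond 4 stroke→J1  (common-f at J1 fixed by 0)
bond 5 stroke→J1  (J1: bond 0 brought flow, rest push out)

β0 stroke at TF1
β1 stroke at J2
β2 stroke at Sf1
β3 stroke at J1
β4 stroke at J1
β5 stroke at J1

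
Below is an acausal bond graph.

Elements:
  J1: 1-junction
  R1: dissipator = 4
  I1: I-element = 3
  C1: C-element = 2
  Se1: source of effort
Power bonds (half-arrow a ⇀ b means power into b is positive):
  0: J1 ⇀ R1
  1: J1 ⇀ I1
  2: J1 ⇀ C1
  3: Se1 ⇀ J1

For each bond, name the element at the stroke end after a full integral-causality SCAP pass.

bond 0 →J1
bond 1 →I1
bond 2 →J1
bond 3 →J1

bond 3 →J1  (source Se1 imposes e)
bond 1 →I1  (I1 integral (f out))
bond 0 →J1  (common-f at J1 fixed by 1)
bond 2 →J1  (J1: bond 1 brought flow, rest push out)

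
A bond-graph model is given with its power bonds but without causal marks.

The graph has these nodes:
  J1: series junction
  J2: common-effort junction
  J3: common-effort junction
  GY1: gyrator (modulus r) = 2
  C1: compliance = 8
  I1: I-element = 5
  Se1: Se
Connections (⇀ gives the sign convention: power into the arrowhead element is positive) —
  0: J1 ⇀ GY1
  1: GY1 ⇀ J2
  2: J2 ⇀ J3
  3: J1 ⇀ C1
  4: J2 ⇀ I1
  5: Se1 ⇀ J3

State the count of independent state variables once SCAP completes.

β5 stroke at J3  (Se1: effort source, stroke at far end)
β2 stroke at J2  (J3: bond 5 brought effort, rest push out)
β1 stroke at GY1  (J2: bond 2 brought effort, rest push out)
β4 stroke at I1  (0-jn J2 has e-setter on 2)
β0 stroke at GY1  (GY1: gyrator matches bond 1)
β3 stroke at J1  (common-f at J1 fixed by 0)

2  (C1, I1 all integral)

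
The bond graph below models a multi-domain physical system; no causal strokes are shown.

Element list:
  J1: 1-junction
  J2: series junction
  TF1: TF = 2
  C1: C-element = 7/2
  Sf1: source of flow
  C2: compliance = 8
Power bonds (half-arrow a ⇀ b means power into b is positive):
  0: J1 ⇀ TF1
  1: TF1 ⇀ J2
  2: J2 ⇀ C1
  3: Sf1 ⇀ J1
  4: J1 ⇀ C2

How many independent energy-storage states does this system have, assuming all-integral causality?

b3 |Sf1  (Sf1: flow source, stroke at near end)
b0 |J1  (common-f at J1 fixed by 3)
b4 |J1  (1-jn J1 has f-setter on 3)
b1 |TF1  (TF1 one-in-one-out from 0)
b2 |J2  (J2 flow already set via bond 1)

2  (C1, C2 all integral)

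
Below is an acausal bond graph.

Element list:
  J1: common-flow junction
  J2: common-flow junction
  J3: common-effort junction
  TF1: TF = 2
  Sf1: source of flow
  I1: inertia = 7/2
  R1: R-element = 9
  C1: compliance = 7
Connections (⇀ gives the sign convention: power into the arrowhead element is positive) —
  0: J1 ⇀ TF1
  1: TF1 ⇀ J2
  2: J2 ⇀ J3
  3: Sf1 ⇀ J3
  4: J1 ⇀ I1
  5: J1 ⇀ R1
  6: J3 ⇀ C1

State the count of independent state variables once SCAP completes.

2  (C1, I1 all integral)

β3 stroke at Sf1  (Sf1 (Sf) sets flow on bond)
β4 stroke at I1  (I1: I, integral causality)
β0 stroke at J1  (J1 flow already set via bond 4)
β5 stroke at J1  (1-jn J1 has f-setter on 4)
β1 stroke at TF1  (TF TF1: opposite of bond 0)
β2 stroke at J2  (1-jn J2 has f-setter on 1)
β6 stroke at J3  (closing 0-jn rule on J3)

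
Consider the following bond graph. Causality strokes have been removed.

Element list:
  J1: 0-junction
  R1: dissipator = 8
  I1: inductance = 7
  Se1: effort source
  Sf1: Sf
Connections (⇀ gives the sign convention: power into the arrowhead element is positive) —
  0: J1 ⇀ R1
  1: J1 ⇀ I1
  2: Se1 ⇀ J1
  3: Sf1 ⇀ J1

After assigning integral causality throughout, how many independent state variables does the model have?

1  (I1 all integral)

b2 stroke→J1  (Se1 (Se) sets effort on bond)
b3 stroke→Sf1  (Sf1 (Sf) sets flow on bond)
b0 stroke→R1  (J1: bond 2 brought effort, rest push out)
b1 stroke→I1  (J1: bond 2 brought effort, rest push out)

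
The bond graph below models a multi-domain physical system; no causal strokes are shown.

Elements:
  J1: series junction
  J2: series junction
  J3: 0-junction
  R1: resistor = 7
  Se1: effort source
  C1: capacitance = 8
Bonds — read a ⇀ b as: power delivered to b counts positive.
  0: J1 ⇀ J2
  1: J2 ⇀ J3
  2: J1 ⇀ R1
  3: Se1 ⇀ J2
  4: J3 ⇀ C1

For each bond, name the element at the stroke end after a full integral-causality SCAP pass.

#0 →J1
#1 →J2
#2 →R1
#3 →J2
#4 →J3

#3 stroke at J2  (Se1 (Se) sets effort on bond)
#4 stroke at J3  (prefer integral on C1)
#1 stroke at J2  (J3: bond 4 brought effort, rest push out)
#0 stroke at J1  (only one flow-in slot at J2)
#2 stroke at R1  (closing 1-jn rule on J1)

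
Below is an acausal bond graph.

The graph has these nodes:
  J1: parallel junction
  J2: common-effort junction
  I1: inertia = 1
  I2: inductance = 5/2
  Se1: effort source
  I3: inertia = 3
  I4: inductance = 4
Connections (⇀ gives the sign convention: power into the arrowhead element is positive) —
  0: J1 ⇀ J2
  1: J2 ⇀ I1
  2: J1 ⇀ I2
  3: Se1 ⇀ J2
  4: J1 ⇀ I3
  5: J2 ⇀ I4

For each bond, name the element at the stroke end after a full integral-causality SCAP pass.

b0 stroke at J1
b1 stroke at I1
b2 stroke at I2
b3 stroke at J2
b4 stroke at I3
b5 stroke at I4

bond 3 stroke→J2  (Se1 fixes effort; stroke away)
bond 0 stroke→J1  (J2 effort already set via bond 3)
bond 1 stroke→I1  (common-e at J2 fixed by 3)
bond 5 stroke→I4  (common-e at J2 fixed by 3)
bond 2 stroke→I2  (0-jn J1 has e-setter on 0)
bond 4 stroke→I3  (0-jn J1 has e-setter on 0)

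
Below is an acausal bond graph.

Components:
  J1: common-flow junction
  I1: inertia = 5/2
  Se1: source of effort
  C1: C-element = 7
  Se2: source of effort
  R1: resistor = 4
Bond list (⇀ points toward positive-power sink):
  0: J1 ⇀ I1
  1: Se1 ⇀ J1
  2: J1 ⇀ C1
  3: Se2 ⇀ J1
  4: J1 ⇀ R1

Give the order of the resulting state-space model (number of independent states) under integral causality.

2  (C1, I1 all integral)

b1 →J1  (source Se1 imposes e)
b3 →J1  (source Se2 imposes e)
b0 →I1  (prefer integral on I1)
b2 →J1  (J1: bond 0 brought flow, rest push out)
b4 →J1  (common-f at J1 fixed by 0)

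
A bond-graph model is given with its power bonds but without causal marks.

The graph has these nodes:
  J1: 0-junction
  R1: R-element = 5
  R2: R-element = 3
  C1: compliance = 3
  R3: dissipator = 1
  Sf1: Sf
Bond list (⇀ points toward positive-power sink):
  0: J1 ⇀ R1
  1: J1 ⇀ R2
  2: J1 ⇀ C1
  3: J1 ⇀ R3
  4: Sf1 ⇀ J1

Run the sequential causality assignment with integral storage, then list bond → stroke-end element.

β0 →R1
β1 →R2
β2 →J1
β3 →R3
β4 →Sf1

bond 4 stroke at Sf1  (Sf1: flow source, stroke at near end)
bond 2 stroke at J1  (C1 integral (e out))
bond 0 stroke at R1  (J1 effort already set via bond 2)
bond 1 stroke at R2  (J1: bond 2 brought effort, rest push out)
bond 3 stroke at R3  (J1 effort already set via bond 2)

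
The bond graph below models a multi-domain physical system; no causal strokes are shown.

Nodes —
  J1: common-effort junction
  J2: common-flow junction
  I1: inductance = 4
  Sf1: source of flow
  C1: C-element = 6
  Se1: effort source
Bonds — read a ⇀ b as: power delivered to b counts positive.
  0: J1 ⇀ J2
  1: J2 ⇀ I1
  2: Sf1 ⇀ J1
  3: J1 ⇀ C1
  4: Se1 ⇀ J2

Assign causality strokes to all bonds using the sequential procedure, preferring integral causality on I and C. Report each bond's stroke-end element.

#0 stroke at J2
#1 stroke at I1
#2 stroke at Sf1
#3 stroke at J1
#4 stroke at J2

β2 →Sf1  (Sf1 (Sf) sets flow on bond)
β4 →J2  (source Se1 imposes e)
β1 →I1  (I1 integral (f out))
β0 →J2  (J2 flow already set via bond 1)
β3 →J1  (only one effort-in slot at J1)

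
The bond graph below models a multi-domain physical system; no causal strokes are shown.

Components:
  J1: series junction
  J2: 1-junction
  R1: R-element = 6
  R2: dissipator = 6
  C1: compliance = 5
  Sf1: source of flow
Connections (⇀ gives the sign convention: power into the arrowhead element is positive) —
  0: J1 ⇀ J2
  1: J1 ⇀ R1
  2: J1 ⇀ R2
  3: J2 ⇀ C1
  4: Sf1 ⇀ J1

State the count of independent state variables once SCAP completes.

1  (C1 all integral)

b4 stroke→Sf1  (source Sf1 imposes f)
b0 stroke→J1  (common-f at J1 fixed by 4)
b1 stroke→J1  (J1: bond 4 brought flow, rest push out)
b2 stroke→J1  (J1: bond 4 brought flow, rest push out)
b3 stroke→J2  (J2: bond 0 brought flow, rest push out)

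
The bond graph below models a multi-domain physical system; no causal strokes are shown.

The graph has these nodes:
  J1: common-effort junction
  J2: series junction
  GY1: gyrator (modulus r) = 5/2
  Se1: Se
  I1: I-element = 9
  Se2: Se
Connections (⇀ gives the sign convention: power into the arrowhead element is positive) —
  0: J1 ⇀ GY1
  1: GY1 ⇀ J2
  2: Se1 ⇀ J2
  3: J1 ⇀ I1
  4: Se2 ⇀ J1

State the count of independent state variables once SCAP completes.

1  (I1 all integral)

#2 →J2  (Se1: effort source, stroke at far end)
#4 →J1  (Se2 fixes effort; stroke away)
#0 →GY1  (J1 effort already set via bond 4)
#3 →I1  (J1: bond 4 brought effort, rest push out)
#1 →GY1  (only one flow-in slot at J2)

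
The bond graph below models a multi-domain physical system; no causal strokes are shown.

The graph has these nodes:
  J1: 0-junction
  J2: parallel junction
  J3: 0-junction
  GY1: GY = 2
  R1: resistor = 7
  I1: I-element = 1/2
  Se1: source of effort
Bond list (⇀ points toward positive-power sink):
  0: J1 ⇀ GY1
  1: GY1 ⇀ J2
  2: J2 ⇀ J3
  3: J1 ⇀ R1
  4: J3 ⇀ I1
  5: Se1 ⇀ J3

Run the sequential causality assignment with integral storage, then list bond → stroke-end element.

#5 stroke→J3  (Se1: effort source, stroke at far end)
#2 stroke→J2  (J3 effort already set via bond 5)
#4 stroke→I1  (0-jn J3 has e-setter on 5)
#1 stroke→GY1  (0-jn J2 has e-setter on 2)
#0 stroke→GY1  (GY GY1: same side as bond 1)
#3 stroke→J1  (J1 needs exactly one e-in)

#0 stroke at GY1
#1 stroke at GY1
#2 stroke at J2
#3 stroke at J1
#4 stroke at I1
#5 stroke at J3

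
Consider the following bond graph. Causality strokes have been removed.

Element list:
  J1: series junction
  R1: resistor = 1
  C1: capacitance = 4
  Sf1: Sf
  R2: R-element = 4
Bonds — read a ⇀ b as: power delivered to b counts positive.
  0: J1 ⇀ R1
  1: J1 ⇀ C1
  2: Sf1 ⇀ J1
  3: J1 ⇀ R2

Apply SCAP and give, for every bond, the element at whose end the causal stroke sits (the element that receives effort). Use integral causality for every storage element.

b2 →Sf1  (Sf1 (Sf) sets flow on bond)
b0 →J1  (common-f at J1 fixed by 2)
b1 →J1  (J1 flow already set via bond 2)
b3 →J1  (1-jn J1 has f-setter on 2)

bond 0 stroke→J1
bond 1 stroke→J1
bond 2 stroke→Sf1
bond 3 stroke→J1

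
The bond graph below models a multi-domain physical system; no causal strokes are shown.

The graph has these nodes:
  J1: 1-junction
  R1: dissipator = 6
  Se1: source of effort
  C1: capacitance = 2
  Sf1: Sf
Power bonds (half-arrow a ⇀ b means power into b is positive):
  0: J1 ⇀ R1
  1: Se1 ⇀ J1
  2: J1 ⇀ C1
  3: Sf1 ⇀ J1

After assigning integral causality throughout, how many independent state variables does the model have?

bond 1 stroke at J1  (Se1: effort source, stroke at far end)
bond 3 stroke at Sf1  (source Sf1 imposes f)
bond 0 stroke at J1  (common-f at J1 fixed by 3)
bond 2 stroke at J1  (1-jn J1 has f-setter on 3)

1  (C1 all integral)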